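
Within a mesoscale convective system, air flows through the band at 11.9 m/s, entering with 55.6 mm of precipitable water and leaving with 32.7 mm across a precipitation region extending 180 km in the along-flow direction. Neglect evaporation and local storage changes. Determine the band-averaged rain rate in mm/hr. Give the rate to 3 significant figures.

R ≈ 5.45 mm/hr

Column moisture flux per unit crosswind length is F = V × PW.
Inflow: F_in = 11.9 × 55.6 = 661.64 mm·m/s
Outflow: F_out = 11.9 × 32.7 = 389.13 mm·m/s
Steady-state rate R = (F_in − F_out)/L = (661.64 − 389.13) / 180000 m = 1.514e-03 mm/s.
R = 1.514e-03 × 3600 = 5.45 mm/hr.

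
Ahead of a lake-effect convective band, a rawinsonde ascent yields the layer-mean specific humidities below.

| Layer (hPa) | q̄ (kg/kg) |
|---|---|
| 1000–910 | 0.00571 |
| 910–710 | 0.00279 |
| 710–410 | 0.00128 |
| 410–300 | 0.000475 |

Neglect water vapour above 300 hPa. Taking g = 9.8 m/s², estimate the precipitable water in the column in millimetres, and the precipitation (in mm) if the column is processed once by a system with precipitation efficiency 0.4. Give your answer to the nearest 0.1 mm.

Precipitable water is the column-integrated vapour mass per unit area: PW = (1/g) Σ q̄ Δp, with q in kg/kg and Δp in Pa (1 kg/m² of water = 1 mm).
Layer 1000–910 hPa: Δp = 90 hPa = 9000 Pa, q̄ = 0.00571 kg/kg → 0.00571 × 9000 / 9.8 = 5.24 mm
Layer 910–710 hPa: Δp = 200 hPa = 20000 Pa, q̄ = 0.00279 kg/kg → 0.00279 × 20000 / 9.8 = 5.69 mm
Layer 710–410 hPa: Δp = 300 hPa = 30000 Pa, q̄ = 0.00128 kg/kg → 0.00128 × 30000 / 9.8 = 3.92 mm
Layer 410–300 hPa: Δp = 110 hPa = 11000 Pa, q̄ = 0.000475 kg/kg → 0.000475 × 11000 / 9.8 = 0.53 mm
PW = 5.24 + 5.69 + 3.92 + 0.53 = 15.38 ≈ 15.4 mm.
Precipitation = ε × PW = 0.4 × 15.4 = 6.2 mm.

PW ≈ 15.4 mm; precipitation ≈ 6.2 mm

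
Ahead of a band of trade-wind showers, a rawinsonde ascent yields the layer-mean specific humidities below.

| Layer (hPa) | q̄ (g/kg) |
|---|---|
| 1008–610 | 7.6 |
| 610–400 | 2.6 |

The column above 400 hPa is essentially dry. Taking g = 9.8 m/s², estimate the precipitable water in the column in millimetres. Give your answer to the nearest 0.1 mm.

Precipitable water is the column-integrated vapour mass per unit area: PW = (1/g) Σ q̄ Δp, with q in kg/kg and Δp in Pa (1 kg/m² of water = 1 mm).
Layer 1008–610 hPa: Δp = 398 hPa = 39800 Pa, q̄ = 0.0076 kg/kg → 0.0076 × 39800 / 9.8 = 30.87 mm
Layer 610–400 hPa: Δp = 210 hPa = 21000 Pa, q̄ = 0.0026 kg/kg → 0.0026 × 21000 / 9.8 = 5.57 mm
PW = 30.87 + 5.57 = 36.44 ≈ 36.4 mm.

PW ≈ 36.4 mm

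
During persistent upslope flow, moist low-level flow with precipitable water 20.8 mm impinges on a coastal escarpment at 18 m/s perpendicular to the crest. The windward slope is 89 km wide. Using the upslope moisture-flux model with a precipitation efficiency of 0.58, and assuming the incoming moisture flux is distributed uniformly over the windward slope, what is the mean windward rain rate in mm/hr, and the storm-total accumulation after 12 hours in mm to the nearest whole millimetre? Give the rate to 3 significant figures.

R ≈ 8.78 mm/hr; total ≈ 105 mm

Incoming column moisture flux per unit ridge length: F = V × PW = 18 × 20.8 = 374.4 mm·m/s.
Spread over the 89 km slope with efficiency ε = 0.58: R = ε·F/W = 0.58 × 374.4 / 89000 m = 2.440e-03 mm/s.
R = 2.440e-03 × 3600 = 8.78 mm/hr.
Over 12 h: total = 8.78 × 12 = 105.36 ≈ 105 mm.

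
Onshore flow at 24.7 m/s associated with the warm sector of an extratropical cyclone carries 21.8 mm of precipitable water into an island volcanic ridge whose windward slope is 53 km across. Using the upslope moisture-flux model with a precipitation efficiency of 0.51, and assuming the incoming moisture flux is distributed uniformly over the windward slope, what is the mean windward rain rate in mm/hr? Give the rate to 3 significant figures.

Incoming column moisture flux per unit ridge length: F = V × PW = 24.7 × 21.8 = 538.46 mm·m/s.
Spread over the 53 km slope with efficiency ε = 0.51: R = ε·F/W = 0.51 × 538.46 / 53000 m = 5.181e-03 mm/s.
R = 5.181e-03 × 3600 = 18.7 mm/hr.

R ≈ 18.7 mm/hr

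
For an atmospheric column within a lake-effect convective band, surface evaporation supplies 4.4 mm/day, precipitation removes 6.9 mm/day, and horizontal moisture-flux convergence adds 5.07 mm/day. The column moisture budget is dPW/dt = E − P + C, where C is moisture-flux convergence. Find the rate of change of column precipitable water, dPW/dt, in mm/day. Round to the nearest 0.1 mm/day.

dPW/dt ≈ 2.6 mm/day

dPW/dt = E − P + C = 4.4 − 6.9 + (5.07) = 2.6 mm/day.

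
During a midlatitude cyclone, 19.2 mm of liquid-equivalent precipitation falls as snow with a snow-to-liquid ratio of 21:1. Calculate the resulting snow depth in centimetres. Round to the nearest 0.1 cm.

snow depth ≈ 40.3 cm

Snow depth = liquid × ratio = 19.2 mm × 21 = 403.2 mm = 40.3 cm.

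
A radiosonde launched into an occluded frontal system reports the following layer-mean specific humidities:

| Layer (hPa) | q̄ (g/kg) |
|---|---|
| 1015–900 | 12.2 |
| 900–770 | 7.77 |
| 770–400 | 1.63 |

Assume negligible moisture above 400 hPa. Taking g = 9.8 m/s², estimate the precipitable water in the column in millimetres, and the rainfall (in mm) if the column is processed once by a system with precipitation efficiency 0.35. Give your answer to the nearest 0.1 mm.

Precipitable water is the column-integrated vapour mass per unit area: PW = (1/g) Σ q̄ Δp, with q in kg/kg and Δp in Pa (1 kg/m² of water = 1 mm).
Layer 1015–900 hPa: Δp = 115 hPa = 11500 Pa, q̄ = 0.0122 kg/kg → 0.0122 × 11500 / 9.8 = 14.32 mm
Layer 900–770 hPa: Δp = 130 hPa = 13000 Pa, q̄ = 0.00777 kg/kg → 0.00777 × 13000 / 9.8 = 10.31 mm
Layer 770–400 hPa: Δp = 370 hPa = 37000 Pa, q̄ = 0.00163 kg/kg → 0.00163 × 37000 / 9.8 = 6.15 mm
PW = 14.32 + 10.31 + 6.15 = 30.78 ≈ 30.8 mm.
Rainfall = ε × PW = 0.35 × 30.8 = 10.8 mm.

PW ≈ 30.8 mm; rainfall ≈ 10.8 mm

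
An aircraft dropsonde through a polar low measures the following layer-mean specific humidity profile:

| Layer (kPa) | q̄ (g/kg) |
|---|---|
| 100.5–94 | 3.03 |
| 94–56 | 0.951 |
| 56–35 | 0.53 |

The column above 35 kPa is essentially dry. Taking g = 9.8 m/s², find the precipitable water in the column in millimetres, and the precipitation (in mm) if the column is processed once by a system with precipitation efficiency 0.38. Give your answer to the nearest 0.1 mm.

Precipitable water is the column-integrated vapour mass per unit area: PW = (1/g) Σ q̄ Δp, with q in kg/kg and Δp in Pa (1 kg/m² of water = 1 mm).
Layer 100.5–94 kPa: Δp = 65 hPa = 6500 Pa, q̄ = 0.00303 kg/kg → 0.00303 × 6500 / 9.8 = 2.01 mm
Layer 94–56 kPa: Δp = 380 hPa = 38000 Pa, q̄ = 0.000951 kg/kg → 0.000951 × 38000 / 9.8 = 3.69 mm
Layer 56–35 kPa: Δp = 210 hPa = 21000 Pa, q̄ = 0.00053 kg/kg → 0.00053 × 21000 / 9.8 = 1.14 mm
PW = 2.01 + 3.69 + 1.14 = 6.84 ≈ 6.8 mm.
Precipitation = ε × PW = 0.38 × 6.8 = 2.6 mm.

PW ≈ 6.8 mm; precipitation ≈ 2.6 mm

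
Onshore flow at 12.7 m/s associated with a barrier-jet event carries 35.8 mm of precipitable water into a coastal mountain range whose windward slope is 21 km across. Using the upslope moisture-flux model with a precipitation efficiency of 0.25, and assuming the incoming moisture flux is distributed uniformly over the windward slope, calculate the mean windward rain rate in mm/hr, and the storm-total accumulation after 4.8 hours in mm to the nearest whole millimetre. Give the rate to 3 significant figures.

Incoming column moisture flux per unit ridge length: F = V × PW = 12.7 × 35.8 = 454.66 mm·m/s.
Spread over the 21 km slope with efficiency ε = 0.25: R = ε·F/W = 0.25 × 454.66 / 21000 m = 5.413e-03 mm/s.
R = 5.413e-03 × 3600 = 19.5 mm/hr.
Over 4.8 h: total = 19.5 × 4.8 = 93.6 ≈ 94 mm.

R ≈ 19.5 mm/hr; total ≈ 94 mm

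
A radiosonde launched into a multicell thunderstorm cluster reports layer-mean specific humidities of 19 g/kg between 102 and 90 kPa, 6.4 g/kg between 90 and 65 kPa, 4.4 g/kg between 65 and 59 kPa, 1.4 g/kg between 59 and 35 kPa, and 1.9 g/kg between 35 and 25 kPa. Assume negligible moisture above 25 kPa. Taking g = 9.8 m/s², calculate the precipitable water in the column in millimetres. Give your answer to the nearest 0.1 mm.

Precipitable water is the column-integrated vapour mass per unit area: PW = (1/g) Σ q̄ Δp, with q in kg/kg and Δp in Pa (1 kg/m² of water = 1 mm).
Layer 102–90 kPa: Δp = 120 hPa = 12000 Pa, q̄ = 0.019 kg/kg → 0.019 × 12000 / 9.8 = 23.27 mm
Layer 90–65 kPa: Δp = 250 hPa = 25000 Pa, q̄ = 0.0064 kg/kg → 0.0064 × 25000 / 9.8 = 16.33 mm
Layer 65–59 kPa: Δp = 60 hPa = 6000 Pa, q̄ = 0.0044 kg/kg → 0.0044 × 6000 / 9.8 = 2.69 mm
Layer 59–35 kPa: Δp = 240 hPa = 24000 Pa, q̄ = 0.0014 kg/kg → 0.0014 × 24000 / 9.8 = 3.43 mm
Layer 35–25 kPa: Δp = 100 hPa = 10000 Pa, q̄ = 0.0019 kg/kg → 0.0019 × 10000 / 9.8 = 1.94 mm
PW = 23.27 + 16.33 + 2.69 + 3.43 + 1.94 = 47.66 ≈ 47.7 mm.

PW ≈ 47.7 mm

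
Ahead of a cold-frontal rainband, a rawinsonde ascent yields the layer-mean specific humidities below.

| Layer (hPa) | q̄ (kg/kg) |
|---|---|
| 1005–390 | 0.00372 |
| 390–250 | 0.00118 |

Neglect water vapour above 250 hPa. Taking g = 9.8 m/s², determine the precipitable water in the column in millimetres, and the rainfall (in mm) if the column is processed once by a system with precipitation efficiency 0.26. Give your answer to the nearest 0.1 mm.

PW ≈ 25.0 mm; rainfall ≈ 6.5 mm

Precipitable water is the column-integrated vapour mass per unit area: PW = (1/g) Σ q̄ Δp, with q in kg/kg and Δp in Pa (1 kg/m² of water = 1 mm).
Layer 1005–390 hPa: Δp = 615 hPa = 61500 Pa, q̄ = 0.00372 kg/kg → 0.00372 × 61500 / 9.8 = 23.34 mm
Layer 390–250 hPa: Δp = 140 hPa = 14000 Pa, q̄ = 0.00118 kg/kg → 0.00118 × 14000 / 9.8 = 1.69 mm
PW = 23.34 + 1.69 = 25.03 ≈ 25.0 mm.
Rainfall = ε × PW = 0.26 × 25.0 = 6.5 mm.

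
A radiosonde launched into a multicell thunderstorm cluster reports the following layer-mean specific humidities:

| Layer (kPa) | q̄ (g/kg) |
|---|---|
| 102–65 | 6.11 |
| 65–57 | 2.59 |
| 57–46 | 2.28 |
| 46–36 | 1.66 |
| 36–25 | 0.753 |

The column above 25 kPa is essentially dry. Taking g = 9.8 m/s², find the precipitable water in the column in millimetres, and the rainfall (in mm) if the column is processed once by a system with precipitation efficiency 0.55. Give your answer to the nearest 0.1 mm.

PW ≈ 30.3 mm; rainfall ≈ 16.7 mm

Precipitable water is the column-integrated vapour mass per unit area: PW = (1/g) Σ q̄ Δp, with q in kg/kg and Δp in Pa (1 kg/m² of water = 1 mm).
Layer 102–65 kPa: Δp = 370 hPa = 37000 Pa, q̄ = 0.00611 kg/kg → 0.00611 × 37000 / 9.8 = 23.07 mm
Layer 65–57 kPa: Δp = 80 hPa = 8000 Pa, q̄ = 0.00259 kg/kg → 0.00259 × 8000 / 9.8 = 2.11 mm
Layer 57–46 kPa: Δp = 110 hPa = 11000 Pa, q̄ = 0.00228 kg/kg → 0.00228 × 11000 / 9.8 = 2.56 mm
Layer 46–36 kPa: Δp = 100 hPa = 10000 Pa, q̄ = 0.00166 kg/kg → 0.00166 × 10000 / 9.8 = 1.69 mm
Layer 36–25 kPa: Δp = 110 hPa = 11000 Pa, q̄ = 0.000753 kg/kg → 0.000753 × 11000 / 9.8 = 0.85 mm
PW = 23.07 + 2.11 + 2.56 + 1.69 + 0.85 = 30.28 ≈ 30.3 mm.
Rainfall = ε × PW = 0.55 × 30.3 = 16.7 mm.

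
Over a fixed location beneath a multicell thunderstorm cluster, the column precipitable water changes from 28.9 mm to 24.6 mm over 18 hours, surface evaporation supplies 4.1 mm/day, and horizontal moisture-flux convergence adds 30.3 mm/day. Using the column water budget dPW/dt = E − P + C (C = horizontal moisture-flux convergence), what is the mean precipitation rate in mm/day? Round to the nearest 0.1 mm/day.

P ≈ 40.1 mm/day

dPW/dt = (24.6 − 28.9) mm / (18/24 day) = -5.733 mm/day.
P = E + C − dPW/dt = 4.1 + (30.3) − (-5.733) = 40.1 mm/day.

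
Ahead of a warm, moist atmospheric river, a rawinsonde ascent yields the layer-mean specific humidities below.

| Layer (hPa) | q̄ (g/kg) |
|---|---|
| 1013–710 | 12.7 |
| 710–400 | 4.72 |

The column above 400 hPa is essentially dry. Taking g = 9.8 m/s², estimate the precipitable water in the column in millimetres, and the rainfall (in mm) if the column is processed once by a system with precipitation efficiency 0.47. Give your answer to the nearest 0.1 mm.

PW ≈ 54.2 mm; rainfall ≈ 25.5 mm

Precipitable water is the column-integrated vapour mass per unit area: PW = (1/g) Σ q̄ Δp, with q in kg/kg and Δp in Pa (1 kg/m² of water = 1 mm).
Layer 1013–710 hPa: Δp = 303 hPa = 30300 Pa, q̄ = 0.0127 kg/kg → 0.0127 × 30300 / 9.8 = 39.27 mm
Layer 710–400 hPa: Δp = 310 hPa = 31000 Pa, q̄ = 0.00472 kg/kg → 0.00472 × 31000 / 9.8 = 14.93 mm
PW = 39.27 + 14.93 = 54.20 ≈ 54.2 mm.
Rainfall = ε × PW = 0.47 × 54.2 = 25.5 mm.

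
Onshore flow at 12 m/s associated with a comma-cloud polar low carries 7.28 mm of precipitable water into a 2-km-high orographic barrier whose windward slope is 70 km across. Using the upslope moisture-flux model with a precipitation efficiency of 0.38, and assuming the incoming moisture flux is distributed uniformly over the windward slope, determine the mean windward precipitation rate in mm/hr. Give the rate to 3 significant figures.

R ≈ 1.71 mm/hr

Incoming column moisture flux per unit ridge length: F = V × PW = 12 × 7.28 = 87.36 mm·m/s.
Spread over the 70 km slope with efficiency ε = 0.38: R = ε·F/W = 0.38 × 87.36 / 70000 m = 4.742e-04 mm/s.
R = 4.742e-04 × 3600 = 1.71 mm/hr.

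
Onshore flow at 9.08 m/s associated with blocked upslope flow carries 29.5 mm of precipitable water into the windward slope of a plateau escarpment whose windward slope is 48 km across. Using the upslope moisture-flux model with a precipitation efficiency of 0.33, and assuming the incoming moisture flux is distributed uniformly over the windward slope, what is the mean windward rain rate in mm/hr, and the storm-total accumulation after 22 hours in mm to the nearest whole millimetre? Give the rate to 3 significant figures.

Incoming column moisture flux per unit ridge length: F = V × PW = 9.08 × 29.5 = 267.86 mm·m/s.
Spread over the 48 km slope with efficiency ε = 0.33: R = ε·F/W = 0.33 × 267.86 / 48000 m = 1.842e-03 mm/s.
R = 1.842e-03 × 3600 = 6.63 mm/hr.
Over 22 h: total = 6.63 × 22 = 145.86 ≈ 146 mm.

R ≈ 6.63 mm/hr; total ≈ 146 mm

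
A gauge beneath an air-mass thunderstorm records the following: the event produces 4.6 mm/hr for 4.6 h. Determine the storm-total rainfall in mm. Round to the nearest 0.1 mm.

Total = Σ Rᵢ Δtᵢ = 4.6 × 4.6
      = 21.16 = 21.2 mm.

total ≈ 21.2 mm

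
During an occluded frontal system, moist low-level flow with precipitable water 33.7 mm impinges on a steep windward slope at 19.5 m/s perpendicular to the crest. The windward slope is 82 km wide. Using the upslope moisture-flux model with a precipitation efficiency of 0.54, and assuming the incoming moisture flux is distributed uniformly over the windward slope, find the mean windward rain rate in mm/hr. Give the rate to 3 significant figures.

Incoming column moisture flux per unit ridge length: F = V × PW = 19.5 × 33.7 = 657.15 mm·m/s.
Spread over the 82 km slope with efficiency ε = 0.54: R = ε·F/W = 0.54 × 657.15 / 82000 m = 4.328e-03 mm/s.
R = 4.328e-03 × 3600 = 15.6 mm/hr.

R ≈ 15.6 mm/hr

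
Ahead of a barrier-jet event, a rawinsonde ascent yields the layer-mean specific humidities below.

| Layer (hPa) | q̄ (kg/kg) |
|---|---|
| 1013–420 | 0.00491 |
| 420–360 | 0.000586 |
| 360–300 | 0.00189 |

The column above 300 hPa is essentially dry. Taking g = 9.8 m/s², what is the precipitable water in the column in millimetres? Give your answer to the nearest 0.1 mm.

PW ≈ 31.2 mm

Precipitable water is the column-integrated vapour mass per unit area: PW = (1/g) Σ q̄ Δp, with q in kg/kg and Δp in Pa (1 kg/m² of water = 1 mm).
Layer 1013–420 hPa: Δp = 593 hPa = 59300 Pa, q̄ = 0.00491 kg/kg → 0.00491 × 59300 / 9.8 = 29.71 mm
Layer 420–360 hPa: Δp = 60 hPa = 6000 Pa, q̄ = 0.000586 kg/kg → 0.000586 × 6000 / 9.8 = 0.36 mm
Layer 360–300 hPa: Δp = 60 hPa = 6000 Pa, q̄ = 0.00189 kg/kg → 0.00189 × 6000 / 9.8 = 1.16 mm
PW = 29.71 + 0.36 + 1.16 = 31.23 ≈ 31.2 mm.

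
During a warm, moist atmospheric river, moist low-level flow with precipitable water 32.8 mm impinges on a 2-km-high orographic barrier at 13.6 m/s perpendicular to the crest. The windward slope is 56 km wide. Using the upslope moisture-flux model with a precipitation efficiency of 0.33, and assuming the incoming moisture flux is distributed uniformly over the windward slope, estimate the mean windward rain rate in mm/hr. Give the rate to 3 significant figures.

Incoming column moisture flux per unit ridge length: F = V × PW = 13.6 × 32.8 = 446.08 mm·m/s.
Spread over the 56 km slope with efficiency ε = 0.33: R = ε·F/W = 0.33 × 446.08 / 56000 m = 2.629e-03 mm/s.
R = 2.629e-03 × 3600 = 9.46 mm/hr.

R ≈ 9.46 mm/hr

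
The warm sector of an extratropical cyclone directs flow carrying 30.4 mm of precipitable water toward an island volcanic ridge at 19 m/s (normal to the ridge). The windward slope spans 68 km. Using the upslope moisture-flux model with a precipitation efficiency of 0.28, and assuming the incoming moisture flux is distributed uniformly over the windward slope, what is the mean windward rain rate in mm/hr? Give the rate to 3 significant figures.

Incoming column moisture flux per unit ridge length: F = V × PW = 19 × 30.4 = 577.6 mm·m/s.
Spread over the 68 km slope with efficiency ε = 0.28: R = ε·F/W = 0.28 × 577.6 / 68000 m = 2.378e-03 mm/s.
R = 2.378e-03 × 3600 = 8.56 mm/hr.

R ≈ 8.56 mm/hr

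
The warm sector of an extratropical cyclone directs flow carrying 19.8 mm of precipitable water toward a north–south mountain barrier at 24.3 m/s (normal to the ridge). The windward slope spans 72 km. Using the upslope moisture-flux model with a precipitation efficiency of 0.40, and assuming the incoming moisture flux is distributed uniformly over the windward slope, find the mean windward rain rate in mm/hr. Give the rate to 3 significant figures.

Incoming column moisture flux per unit ridge length: F = V × PW = 24.3 × 19.8 = 481.14 mm·m/s.
Spread over the 72 km slope with efficiency ε = 0.40: R = ε·F/W = 0.40 × 481.14 / 72000 m = 2.673e-03 mm/s.
R = 2.673e-03 × 3600 = 9.62 mm/hr.

R ≈ 9.62 mm/hr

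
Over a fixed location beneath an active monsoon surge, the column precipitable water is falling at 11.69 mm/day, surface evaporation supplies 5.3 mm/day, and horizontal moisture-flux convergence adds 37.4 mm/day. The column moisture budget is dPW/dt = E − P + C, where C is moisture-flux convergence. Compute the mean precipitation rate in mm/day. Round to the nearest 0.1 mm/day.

dPW/dt = -11.69 mm/day.
P = E + C − dPW/dt = 5.3 + (37.4) − (-11.69) = 54.4 mm/day.

P ≈ 54.4 mm/day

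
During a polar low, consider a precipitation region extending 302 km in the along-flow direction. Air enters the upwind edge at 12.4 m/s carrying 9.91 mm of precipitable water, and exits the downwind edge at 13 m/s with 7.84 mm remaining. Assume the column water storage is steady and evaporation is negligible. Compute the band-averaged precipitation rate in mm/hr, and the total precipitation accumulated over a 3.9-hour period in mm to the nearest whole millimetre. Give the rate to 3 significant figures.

R ≈ 0.250 mm/hr; total ≈ 1 mm

Column moisture flux per unit crosswind length is F = V × PW.
Inflow: F_in = 12.4 × 9.91 = 122.884 mm·m/s
Outflow: F_out = 13 × 7.84 = 101.92 mm·m/s
Steady-state rate R = (F_in − F_out)/L = (122.884 − 101.92) / 302000 m = 6.942e-05 mm/s.
R = 6.942e-05 × 3600 = 0.250 mm/hr.
Over 3.9 h: total = 0.250 × 3.9 = 0.975 ≈ 1 mm.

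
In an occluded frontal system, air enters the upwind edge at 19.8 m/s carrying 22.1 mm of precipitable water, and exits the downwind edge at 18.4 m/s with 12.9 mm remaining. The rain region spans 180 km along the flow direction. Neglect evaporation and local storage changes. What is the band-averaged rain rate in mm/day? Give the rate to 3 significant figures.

Column moisture flux per unit crosswind length is F = V × PW.
Inflow: F_in = 19.8 × 22.1 = 437.58 mm·m/s
Outflow: F_out = 18.4 × 12.9 = 237.36 mm·m/s
Steady-state rate R = (F_in − F_out)/L = (437.58 − 237.36) / 180000 m = 1.112e-03 mm/s.
R = 1.112e-03 × 3600 × 24 = 96.1 mm/day.

R ≈ 96.1 mm/day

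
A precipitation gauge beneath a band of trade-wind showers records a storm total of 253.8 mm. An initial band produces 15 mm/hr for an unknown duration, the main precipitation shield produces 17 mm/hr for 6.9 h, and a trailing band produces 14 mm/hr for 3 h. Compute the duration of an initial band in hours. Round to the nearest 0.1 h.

duration ≈ 6.3 h

Known phases: 17 × 6.9 + 14 × 3 = 117.3 + 42 = 159.3 mm.
Remaining depth = 253.8 − 159.3 = 94.5 mm.
Duration = 94.5 / 15 = 6.3 h.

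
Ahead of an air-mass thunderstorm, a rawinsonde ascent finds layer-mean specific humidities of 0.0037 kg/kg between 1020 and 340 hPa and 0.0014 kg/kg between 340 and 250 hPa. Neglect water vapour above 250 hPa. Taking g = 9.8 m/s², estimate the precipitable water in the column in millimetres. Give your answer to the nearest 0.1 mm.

PW ≈ 27.0 mm

Precipitable water is the column-integrated vapour mass per unit area: PW = (1/g) Σ q̄ Δp, with q in kg/kg and Δp in Pa (1 kg/m² of water = 1 mm).
Layer 1020–340 hPa: Δp = 680 hPa = 68000 Pa, q̄ = 0.0037 kg/kg → 0.0037 × 68000 / 9.8 = 25.67 mm
Layer 340–250 hPa: Δp = 90 hPa = 9000 Pa, q̄ = 0.0014 kg/kg → 0.0014 × 9000 / 9.8 = 1.29 mm
PW = 25.67 + 1.29 = 26.96 ≈ 27.0 mm.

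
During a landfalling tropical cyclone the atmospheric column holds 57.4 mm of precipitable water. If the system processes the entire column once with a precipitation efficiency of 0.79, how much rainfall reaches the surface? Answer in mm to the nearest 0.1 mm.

rainfall ≈ 45.3 mm

Rainfall = ε × PW = 0.79 × 57.4 = 45.3 mm.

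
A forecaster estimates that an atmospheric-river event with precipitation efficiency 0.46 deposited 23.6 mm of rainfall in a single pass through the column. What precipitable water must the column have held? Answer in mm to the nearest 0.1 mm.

PW ≈ 51.3 mm

PW = rainfall / ε = 23.6 / 0.46 = 51.3 mm.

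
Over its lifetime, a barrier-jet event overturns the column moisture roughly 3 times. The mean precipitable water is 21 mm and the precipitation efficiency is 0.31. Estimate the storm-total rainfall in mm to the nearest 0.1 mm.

Each cycle deposits ε × PW = 0.31 × 21 = 6.51 mm.
Over 3 cycles: 3 × 6.51 = 19.5 mm.

rainfall ≈ 19.5 mm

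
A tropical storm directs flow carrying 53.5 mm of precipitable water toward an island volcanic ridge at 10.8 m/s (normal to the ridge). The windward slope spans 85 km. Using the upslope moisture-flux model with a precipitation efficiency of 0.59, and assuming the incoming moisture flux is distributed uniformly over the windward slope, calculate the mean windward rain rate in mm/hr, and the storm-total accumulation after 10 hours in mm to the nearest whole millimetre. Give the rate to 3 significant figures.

Incoming column moisture flux per unit ridge length: F = V × PW = 10.8 × 53.5 = 577.8 mm·m/s.
Spread over the 85 km slope with efficiency ε = 0.59: R = ε·F/W = 0.59 × 577.8 / 85000 m = 4.011e-03 mm/s.
R = 4.011e-03 × 3600 = 14.4 mm/hr.
Over 10 h: total = 14.4 × 10 = 144 mm.

R ≈ 14.4 mm/hr; total ≈ 144 mm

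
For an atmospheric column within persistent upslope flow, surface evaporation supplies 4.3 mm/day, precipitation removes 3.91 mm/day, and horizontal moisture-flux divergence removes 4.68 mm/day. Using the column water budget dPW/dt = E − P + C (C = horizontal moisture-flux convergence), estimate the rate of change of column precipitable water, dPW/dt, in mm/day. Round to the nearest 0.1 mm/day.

dPW/dt = E − P + C = 4.3 − 3.91 + (-4.68) = -4.3 mm/day.

dPW/dt ≈ -4.3 mm/day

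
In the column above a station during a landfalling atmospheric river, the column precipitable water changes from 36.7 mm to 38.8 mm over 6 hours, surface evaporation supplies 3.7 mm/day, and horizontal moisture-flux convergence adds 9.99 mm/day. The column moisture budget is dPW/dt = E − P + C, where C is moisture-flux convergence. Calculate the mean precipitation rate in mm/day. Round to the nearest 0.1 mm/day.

P ≈ 5.3 mm/day

dPW/dt = (38.8 − 36.7) mm / (6/24 day) = +8.400 mm/day.
P = E + C − dPW/dt = 3.7 + (9.99) − (+8.400) = 5.3 mm/day.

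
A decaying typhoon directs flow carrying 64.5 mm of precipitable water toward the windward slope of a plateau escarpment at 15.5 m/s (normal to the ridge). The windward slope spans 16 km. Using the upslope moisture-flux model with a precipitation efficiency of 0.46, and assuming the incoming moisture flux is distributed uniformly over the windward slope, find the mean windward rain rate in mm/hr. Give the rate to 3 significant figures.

R ≈ 103 mm/hr

Incoming column moisture flux per unit ridge length: F = V × PW = 15.5 × 64.5 = 999.75 mm·m/s.
Spread over the 16 km slope with efficiency ε = 0.46: R = ε·F/W = 0.46 × 999.75 / 16000 m = 2.874e-02 mm/s.
R = 2.874e-02 × 3600 = 103 mm/hr.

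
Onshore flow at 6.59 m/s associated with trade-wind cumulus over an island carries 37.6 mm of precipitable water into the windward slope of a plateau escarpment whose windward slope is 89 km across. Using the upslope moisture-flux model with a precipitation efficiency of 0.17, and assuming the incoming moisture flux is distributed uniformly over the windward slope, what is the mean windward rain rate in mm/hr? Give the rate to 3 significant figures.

Incoming column moisture flux per unit ridge length: F = V × PW = 6.59 × 37.6 = 247.784 mm·m/s.
Spread over the 89 km slope with efficiency ε = 0.17: R = ε·F/W = 0.17 × 247.784 / 89000 m = 4.733e-04 mm/s.
R = 4.733e-04 × 3600 = 1.70 mm/hr.

R ≈ 1.70 mm/hr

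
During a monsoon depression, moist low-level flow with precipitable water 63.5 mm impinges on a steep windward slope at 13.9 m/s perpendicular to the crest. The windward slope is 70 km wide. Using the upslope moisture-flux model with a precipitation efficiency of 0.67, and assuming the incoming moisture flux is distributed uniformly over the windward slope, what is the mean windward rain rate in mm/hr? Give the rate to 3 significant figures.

R ≈ 30.4 mm/hr

Incoming column moisture flux per unit ridge length: F = V × PW = 13.9 × 63.5 = 882.65 mm·m/s.
Spread over the 70 km slope with efficiency ε = 0.67: R = ε·F/W = 0.67 × 882.65 / 70000 m = 8.448e-03 mm/s.
R = 8.448e-03 × 3600 = 30.4 mm/hr.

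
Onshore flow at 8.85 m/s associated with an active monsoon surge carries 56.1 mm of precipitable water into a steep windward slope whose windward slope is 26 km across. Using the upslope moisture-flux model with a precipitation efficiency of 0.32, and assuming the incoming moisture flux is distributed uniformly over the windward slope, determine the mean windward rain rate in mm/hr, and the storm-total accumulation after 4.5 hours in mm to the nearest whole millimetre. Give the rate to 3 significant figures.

R ≈ 22.0 mm/hr; total ≈ 99 mm

Incoming column moisture flux per unit ridge length: F = V × PW = 8.85 × 56.1 = 496.485 mm·m/s.
Spread over the 26 km slope with efficiency ε = 0.32: R = ε·F/W = 0.32 × 496.485 / 26000 m = 6.111e-03 mm/s.
R = 6.111e-03 × 3600 = 22.0 mm/hr.
Over 4.5 h: total = 22.0 × 4.5 = 99 mm.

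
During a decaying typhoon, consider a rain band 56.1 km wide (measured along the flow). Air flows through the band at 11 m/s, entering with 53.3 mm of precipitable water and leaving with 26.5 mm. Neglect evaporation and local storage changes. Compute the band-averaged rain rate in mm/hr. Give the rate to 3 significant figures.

Column moisture flux per unit crosswind length is F = V × PW.
Inflow: F_in = 11 × 53.3 = 586.3 mm·m/s
Outflow: F_out = 11 × 26.5 = 291.5 mm·m/s
Steady-state rate R = (F_in − F_out)/L = (586.3 − 291.5) / 56100 m = 5.255e-03 mm/s.
R = 5.255e-03 × 3600 = 18.9 mm/hr.

R ≈ 18.9 mm/hr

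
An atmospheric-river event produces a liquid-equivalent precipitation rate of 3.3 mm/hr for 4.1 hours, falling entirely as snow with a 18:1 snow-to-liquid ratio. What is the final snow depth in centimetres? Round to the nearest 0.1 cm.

Liquid-equivalent depth = 3.3 × 4.1 = 13.53 mm.
Snow depth = 13.53 mm × 18 = 243.54 mm = 24.4 cm.

snow depth ≈ 24.4 cm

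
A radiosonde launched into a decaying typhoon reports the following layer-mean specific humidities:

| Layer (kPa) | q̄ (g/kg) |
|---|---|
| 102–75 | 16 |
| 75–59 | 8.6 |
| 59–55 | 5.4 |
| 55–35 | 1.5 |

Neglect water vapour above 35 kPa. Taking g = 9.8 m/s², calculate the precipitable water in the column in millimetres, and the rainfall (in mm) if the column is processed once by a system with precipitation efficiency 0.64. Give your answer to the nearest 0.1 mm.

Precipitable water is the column-integrated vapour mass per unit area: PW = (1/g) Σ q̄ Δp, with q in kg/kg and Δp in Pa (1 kg/m² of water = 1 mm).
Layer 102–75 kPa: Δp = 270 hPa = 27000 Pa, q̄ = 0.016 kg/kg → 0.016 × 27000 / 9.8 = 44.08 mm
Layer 75–59 kPa: Δp = 160 hPa = 16000 Pa, q̄ = 0.0086 kg/kg → 0.0086 × 16000 / 9.8 = 14.04 mm
Layer 59–55 kPa: Δp = 40 hPa = 4000 Pa, q̄ = 0.0054 kg/kg → 0.0054 × 4000 / 9.8 = 2.20 mm
Layer 55–35 kPa: Δp = 200 hPa = 20000 Pa, q̄ = 0.0015 kg/kg → 0.0015 × 20000 / 9.8 = 3.06 mm
PW = 44.08 + 14.04 + 2.20 + 3.06 = 63.38 ≈ 63.4 mm.
Rainfall = ε × PW = 0.64 × 63.4 = 40.6 mm.

PW ≈ 63.4 mm; rainfall ≈ 40.6 mm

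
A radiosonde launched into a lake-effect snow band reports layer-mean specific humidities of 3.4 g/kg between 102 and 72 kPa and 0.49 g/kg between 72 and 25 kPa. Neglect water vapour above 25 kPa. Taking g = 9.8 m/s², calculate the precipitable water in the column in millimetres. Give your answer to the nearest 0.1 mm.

PW ≈ 12.8 mm

Precipitable water is the column-integrated vapour mass per unit area: PW = (1/g) Σ q̄ Δp, with q in kg/kg and Δp in Pa (1 kg/m² of water = 1 mm).
Layer 102–72 kPa: Δp = 300 hPa = 30000 Pa, q̄ = 0.0034 kg/kg → 0.0034 × 30000 / 9.8 = 10.41 mm
Layer 72–25 kPa: Δp = 470 hPa = 47000 Pa, q̄ = 0.00049 kg/kg → 0.00049 × 47000 / 9.8 = 2.35 mm
PW = 10.41 + 2.35 = 12.76 ≈ 12.8 mm.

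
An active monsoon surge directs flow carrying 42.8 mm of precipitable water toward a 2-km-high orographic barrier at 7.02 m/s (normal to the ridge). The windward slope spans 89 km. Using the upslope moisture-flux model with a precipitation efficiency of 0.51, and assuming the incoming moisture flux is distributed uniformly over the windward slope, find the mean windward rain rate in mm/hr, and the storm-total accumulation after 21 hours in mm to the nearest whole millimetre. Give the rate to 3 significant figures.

Incoming column moisture flux per unit ridge length: F = V × PW = 7.02 × 42.8 = 300.456 mm·m/s.
Spread over the 89 km slope with efficiency ε = 0.51: R = ε·F/W = 0.51 × 300.456 / 89000 m = 1.722e-03 mm/s.
R = 1.722e-03 × 3600 = 6.20 mm/hr.
Over 21 h: total = 6.20 × 21 = 130.2 ≈ 130 mm.

R ≈ 6.20 mm/hr; total ≈ 130 mm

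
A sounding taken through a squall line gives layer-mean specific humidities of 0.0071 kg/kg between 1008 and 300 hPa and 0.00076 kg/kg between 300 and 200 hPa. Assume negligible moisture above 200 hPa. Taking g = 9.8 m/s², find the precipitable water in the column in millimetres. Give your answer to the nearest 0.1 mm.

PW ≈ 52.1 mm

Precipitable water is the column-integrated vapour mass per unit area: PW = (1/g) Σ q̄ Δp, with q in kg/kg and Δp in Pa (1 kg/m² of water = 1 mm).
Layer 1008–300 hPa: Δp = 708 hPa = 70800 Pa, q̄ = 0.0071 kg/kg → 0.0071 × 70800 / 9.8 = 51.29 mm
Layer 300–200 hPa: Δp = 100 hPa = 10000 Pa, q̄ = 0.00076 kg/kg → 0.00076 × 10000 / 9.8 = 0.78 mm
PW = 51.29 + 0.78 = 52.07 ≈ 52.1 mm.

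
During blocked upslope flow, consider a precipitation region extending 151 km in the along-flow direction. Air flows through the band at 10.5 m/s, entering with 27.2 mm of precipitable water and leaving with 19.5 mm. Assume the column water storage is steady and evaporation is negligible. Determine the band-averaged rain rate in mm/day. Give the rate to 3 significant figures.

Column moisture flux per unit crosswind length is F = V × PW.
Inflow: F_in = 10.5 × 27.2 = 285.6 mm·m/s
Outflow: F_out = 10.5 × 19.5 = 204.75 mm·m/s
Steady-state rate R = (F_in − F_out)/L = (285.6 − 204.75) / 151000 m = 5.354e-04 mm/s.
R = 5.354e-04 × 3600 × 24 = 46.3 mm/day.

R ≈ 46.3 mm/day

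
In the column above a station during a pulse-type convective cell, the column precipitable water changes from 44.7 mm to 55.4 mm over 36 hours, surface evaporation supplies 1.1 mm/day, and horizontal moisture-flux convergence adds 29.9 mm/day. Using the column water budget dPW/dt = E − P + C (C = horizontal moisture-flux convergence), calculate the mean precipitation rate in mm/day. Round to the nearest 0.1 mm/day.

P ≈ 23.9 mm/day

dPW/dt = (55.4 − 44.7) mm / (36/24 day) = +7.133 mm/day.
P = E + C − dPW/dt = 1.1 + (29.9) − (+7.133) = 23.9 mm/day.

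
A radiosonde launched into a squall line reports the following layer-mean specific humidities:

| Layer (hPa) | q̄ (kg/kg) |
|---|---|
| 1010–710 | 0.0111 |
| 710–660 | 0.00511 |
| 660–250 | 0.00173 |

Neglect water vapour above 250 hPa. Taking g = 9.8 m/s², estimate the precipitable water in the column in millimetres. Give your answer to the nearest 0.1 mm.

PW ≈ 43.8 mm

Precipitable water is the column-integrated vapour mass per unit area: PW = (1/g) Σ q̄ Δp, with q in kg/kg and Δp in Pa (1 kg/m² of water = 1 mm).
Layer 1010–710 hPa: Δp = 300 hPa = 30000 Pa, q̄ = 0.0111 kg/kg → 0.0111 × 30000 / 9.8 = 33.98 mm
Layer 710–660 hPa: Δp = 50 hPa = 5000 Pa, q̄ = 0.00511 kg/kg → 0.00511 × 5000 / 9.8 = 2.61 mm
Layer 660–250 hPa: Δp = 410 hPa = 41000 Pa, q̄ = 0.00173 kg/kg → 0.00173 × 41000 / 9.8 = 7.24 mm
PW = 33.98 + 2.61 + 7.24 = 43.83 ≈ 43.8 mm.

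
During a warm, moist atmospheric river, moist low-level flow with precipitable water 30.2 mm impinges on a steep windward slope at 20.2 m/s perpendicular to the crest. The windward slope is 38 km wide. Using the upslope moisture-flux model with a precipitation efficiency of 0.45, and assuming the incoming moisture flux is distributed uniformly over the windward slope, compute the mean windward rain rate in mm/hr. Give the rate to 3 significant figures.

Incoming column moisture flux per unit ridge length: F = V × PW = 20.2 × 30.2 = 610.04 mm·m/s.
Spread over the 38 km slope with efficiency ε = 0.45: R = ε·F/W = 0.45 × 610.04 / 38000 m = 7.224e-03 mm/s.
R = 7.224e-03 × 3600 = 26.0 mm/hr.

R ≈ 26.0 mm/hr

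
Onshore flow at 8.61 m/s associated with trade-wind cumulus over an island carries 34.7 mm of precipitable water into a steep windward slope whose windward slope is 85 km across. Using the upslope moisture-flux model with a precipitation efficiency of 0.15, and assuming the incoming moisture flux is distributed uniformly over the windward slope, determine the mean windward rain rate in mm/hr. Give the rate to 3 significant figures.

Incoming column moisture flux per unit ridge length: F = V × PW = 8.61 × 34.7 = 298.767 mm·m/s.
Spread over the 85 km slope with efficiency ε = 0.15: R = ε·F/W = 0.15 × 298.767 / 85000 m = 5.272e-04 mm/s.
R = 5.272e-04 × 3600 = 1.90 mm/hr.

R ≈ 1.90 mm/hr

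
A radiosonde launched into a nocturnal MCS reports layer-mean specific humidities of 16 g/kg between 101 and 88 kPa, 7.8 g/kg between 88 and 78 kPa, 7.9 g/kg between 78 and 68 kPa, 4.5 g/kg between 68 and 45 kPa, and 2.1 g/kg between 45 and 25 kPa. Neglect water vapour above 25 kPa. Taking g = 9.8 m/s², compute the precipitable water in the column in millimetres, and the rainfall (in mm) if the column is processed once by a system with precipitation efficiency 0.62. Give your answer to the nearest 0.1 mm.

Precipitable water is the column-integrated vapour mass per unit area: PW = (1/g) Σ q̄ Δp, with q in kg/kg and Δp in Pa (1 kg/m² of water = 1 mm).
Layer 101–88 kPa: Δp = 130 hPa = 13000 Pa, q̄ = 0.016 kg/kg → 0.016 × 13000 / 9.8 = 21.22 mm
Layer 88–78 kPa: Δp = 100 hPa = 10000 Pa, q̄ = 0.0078 kg/kg → 0.0078 × 10000 / 9.8 = 7.96 mm
Layer 78–68 kPa: Δp = 100 hPa = 10000 Pa, q̄ = 0.0079 kg/kg → 0.0079 × 10000 / 9.8 = 8.06 mm
Layer 68–45 kPa: Δp = 230 hPa = 23000 Pa, q̄ = 0.0045 kg/kg → 0.0045 × 23000 / 9.8 = 10.56 mm
Layer 45–25 kPa: Δp = 200 hPa = 20000 Pa, q̄ = 0.0021 kg/kg → 0.0021 × 20000 / 9.8 = 4.29 mm
PW = 21.22 + 7.96 + 8.06 + 10.56 + 4.29 = 52.09 ≈ 52.1 mm.
Rainfall = ε × PW = 0.62 × 52.1 = 32.3 mm.

PW ≈ 52.1 mm; rainfall ≈ 32.3 mm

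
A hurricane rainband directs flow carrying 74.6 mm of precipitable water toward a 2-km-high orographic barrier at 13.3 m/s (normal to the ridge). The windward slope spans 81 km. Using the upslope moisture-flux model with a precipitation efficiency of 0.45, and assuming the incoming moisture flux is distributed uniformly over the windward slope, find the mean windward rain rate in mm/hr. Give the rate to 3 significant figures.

R ≈ 19.8 mm/hr

Incoming column moisture flux per unit ridge length: F = V × PW = 13.3 × 74.6 = 992.18 mm·m/s.
Spread over the 81 km slope with efficiency ε = 0.45: R = ε·F/W = 0.45 × 992.18 / 81000 m = 5.512e-03 mm/s.
R = 5.512e-03 × 3600 = 19.8 mm/hr.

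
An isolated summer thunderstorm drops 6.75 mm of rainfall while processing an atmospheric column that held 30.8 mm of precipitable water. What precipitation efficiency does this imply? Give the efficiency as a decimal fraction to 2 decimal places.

ε ≈ 0.22

ε = rainfall / PW = 6.75 / 30.8 = 0.22.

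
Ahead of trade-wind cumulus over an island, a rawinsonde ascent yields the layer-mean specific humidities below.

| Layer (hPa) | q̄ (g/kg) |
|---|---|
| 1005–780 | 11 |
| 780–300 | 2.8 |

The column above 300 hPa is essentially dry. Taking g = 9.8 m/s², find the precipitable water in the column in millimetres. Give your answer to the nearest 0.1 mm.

PW ≈ 39.0 mm

Precipitable water is the column-integrated vapour mass per unit area: PW = (1/g) Σ q̄ Δp, with q in kg/kg and Δp in Pa (1 kg/m² of water = 1 mm).
Layer 1005–780 hPa: Δp = 225 hPa = 22500 Pa, q̄ = 0.011 kg/kg → 0.011 × 22500 / 9.8 = 25.26 mm
Layer 780–300 hPa: Δp = 480 hPa = 48000 Pa, q̄ = 0.0028 kg/kg → 0.0028 × 48000 / 9.8 = 13.71 mm
PW = 25.26 + 13.71 = 38.97 ≈ 39.0 mm.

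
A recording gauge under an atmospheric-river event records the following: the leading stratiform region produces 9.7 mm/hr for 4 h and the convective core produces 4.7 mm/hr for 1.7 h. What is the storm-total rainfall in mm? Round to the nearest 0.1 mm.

Total = Σ Rᵢ Δtᵢ = 9.7 × 4 + 4.7 × 1.7
      = 38.8 + 7.99 = 46.8 mm.

total ≈ 46.8 mm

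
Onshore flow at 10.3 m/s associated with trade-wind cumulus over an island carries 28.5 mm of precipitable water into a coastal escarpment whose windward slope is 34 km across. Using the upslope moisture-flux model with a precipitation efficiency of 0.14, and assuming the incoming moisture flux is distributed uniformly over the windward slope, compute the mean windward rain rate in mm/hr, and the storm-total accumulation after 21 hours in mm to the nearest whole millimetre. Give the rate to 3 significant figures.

R ≈ 4.35 mm/hr; total ≈ 91 mm

Incoming column moisture flux per unit ridge length: F = V × PW = 10.3 × 28.5 = 293.55 mm·m/s.
Spread over the 34 km slope with efficiency ε = 0.14: R = ε·F/W = 0.14 × 293.55 / 34000 m = 1.209e-03 mm/s.
R = 1.209e-03 × 3600 = 4.35 mm/hr.
Over 21 h: total = 4.35 × 21 = 91.35 ≈ 91 mm.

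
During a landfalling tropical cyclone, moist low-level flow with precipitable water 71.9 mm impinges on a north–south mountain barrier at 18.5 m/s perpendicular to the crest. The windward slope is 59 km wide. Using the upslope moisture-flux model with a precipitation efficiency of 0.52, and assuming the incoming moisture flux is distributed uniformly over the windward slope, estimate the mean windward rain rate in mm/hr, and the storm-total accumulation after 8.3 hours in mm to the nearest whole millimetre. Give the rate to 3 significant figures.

Incoming column moisture flux per unit ridge length: F = V × PW = 18.5 × 71.9 = 1330.15 mm·m/s.
Spread over the 59 km slope with efficiency ε = 0.52: R = ε·F/W = 0.52 × 1330.15 / 59000 m = 1.172e-02 mm/s.
R = 1.172e-02 × 3600 = 42.2 mm/hr.
Over 8.3 h: total = 42.2 × 8.3 = 350.26 ≈ 350 mm.

R ≈ 42.2 mm/hr; total ≈ 350 mm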